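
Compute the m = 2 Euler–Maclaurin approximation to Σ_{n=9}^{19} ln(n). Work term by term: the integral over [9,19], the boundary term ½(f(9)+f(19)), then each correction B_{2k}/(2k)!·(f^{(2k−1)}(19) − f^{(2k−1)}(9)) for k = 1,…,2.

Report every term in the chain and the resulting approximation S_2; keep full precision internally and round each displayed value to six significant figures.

∫_9^19 ln(x) dx evaluates to 26.1693.
Boundary: ½(f(9) + f(19)) = ½(2.19722 + 2.94444) = 2.57083.
So far: 28.7402.
Order-1 term: 1/12 · (0.0526316 − 0.111111) = -0.00487329.
After k=1: 28.7353.
Order-2 term: −1/720 · (0.000291588 − 0.00274348) = 3.40541e-06.

S_2 ≈ 28.7353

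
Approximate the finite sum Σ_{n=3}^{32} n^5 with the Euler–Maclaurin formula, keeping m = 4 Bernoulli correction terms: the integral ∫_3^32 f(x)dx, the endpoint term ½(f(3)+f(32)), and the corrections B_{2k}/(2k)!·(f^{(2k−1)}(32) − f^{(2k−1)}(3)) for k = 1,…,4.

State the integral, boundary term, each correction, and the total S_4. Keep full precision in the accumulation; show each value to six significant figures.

S_4 ≈ 1.96171e+08

The integral term ∫_3^32 x^5 dx = 1.78957e+08.
Endpoint term: (f(3) + f(32))/2 = (243.000 + 3.35544e+07)/2 = 1.67773e+07.
So far: 1.95734e+08.
Correction k=1: B_{2}/2! · (f^{(1)}(32) − f^{(1)}(3)) = 1/12 · (5.24288e+06 − 405.000) = 436873.
Partial sum through k=1: 1.96171e+08.
Correction k=2: B_{4}/4! · (f^{(3)}(32) − f^{(3)}(3)) = −1/720 · (61440.0 − 540.000) = -84.5833.
Partial sum through k=2: 1.96171e+08.
Correction k=3: B_{6}/6! · (f^{(5)}(32) − f^{(5)}(3)) = 1/30240 · (120.000 − 120.000) = 0.00000.
Partial sum through k=3: 1.96171e+08.
Correction k=4: B_{8}/8! · (f^{(7)}(32) − f^{(7)}(3)) = −1/1209600 · (0.00000 − 0.00000) = 0.00000.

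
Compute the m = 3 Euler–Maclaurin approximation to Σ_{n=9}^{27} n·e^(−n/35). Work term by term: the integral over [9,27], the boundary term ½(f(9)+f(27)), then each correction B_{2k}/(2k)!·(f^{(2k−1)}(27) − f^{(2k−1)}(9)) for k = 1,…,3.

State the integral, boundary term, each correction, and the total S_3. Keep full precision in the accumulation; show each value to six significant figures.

Integral: ∫_9^27 x·e^(−x/35) dx = 187.513.
Boundary: ½(f(9) + f(27)) = ½(6.95932 + 12.4835) = 9.72141.
So far: 197.234.
k=1: B_{2}/(2)! × [f^{(1)}(27) − f^{(1)}(9)] = 1/12 × (0.105680 − 0.574420) = -0.0390616.
Partial sum through k=1: 197.195.
k=2: B_{4}/(4)! × [f^{(3)}(27) − f^{(3)}(9)] = −1/720 × (0.000841130 − 0.00173138) = 1.23645e-06.
Partial sum through k=2: 197.195.
k=3: B_{6}/(6)! × [f^{(5)}(27) − f^{(5)}(9)] = 1/30240 × (1.30285e-06 − 2.44395e-06) = -3.77348e-11.

S_3 ≈ 197.195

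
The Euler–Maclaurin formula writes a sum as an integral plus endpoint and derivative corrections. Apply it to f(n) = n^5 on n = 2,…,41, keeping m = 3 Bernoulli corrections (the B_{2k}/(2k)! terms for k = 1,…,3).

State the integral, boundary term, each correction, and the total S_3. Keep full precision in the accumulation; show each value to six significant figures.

S_3 ≈ 8.50789e+08

∫_2^41 x^5 dx evaluates to 7.91684e+08.
½[f(2) + f(41)] = ½[32.0000 + 1.15856e+08] = 5.79281e+07.
Running total after boundary: 8.49612e+08.
k=1: B_{2}/(2)! × [f^{(1)}(41) − f^{(1)}(2)] = 1/12 × (1.41288e+07 − 80.0000) = 1.17739e+06.
Running total after k=1: 8.50790e+08.
k=2: B_{4}/(4)! × [f^{(3)}(41) − f^{(3)}(2)] = −1/720 × (100860 − 240.000) = -139.750.
Running total after k=2: 8.50789e+08.
k=3: B_{6}/(6)! × [f^{(5)}(41) − f^{(5)}(2)] = 1/30240 × (120.000 − 120.000) = 0.00000.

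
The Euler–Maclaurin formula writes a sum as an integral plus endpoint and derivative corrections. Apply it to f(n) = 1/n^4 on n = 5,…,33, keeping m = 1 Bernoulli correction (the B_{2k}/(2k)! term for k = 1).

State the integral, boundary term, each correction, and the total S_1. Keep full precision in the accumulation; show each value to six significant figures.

S_1 ≈ 0.00356447

The integral term ∫_5^33 1/x^4 dx = 0.00265739.
Endpoint term: (f(5) + f(33))/2 = (0.00160000 + 8.43226e-07)/2 = 0.000800422.
Running total after boundary: 0.00345781.
Correction k=1: B_{2}/2! · (f^{(1)}(33) − f^{(1)}(5)) = 1/12 · (-1.02209e-07 − (-0.00128000)) = 0.000106658.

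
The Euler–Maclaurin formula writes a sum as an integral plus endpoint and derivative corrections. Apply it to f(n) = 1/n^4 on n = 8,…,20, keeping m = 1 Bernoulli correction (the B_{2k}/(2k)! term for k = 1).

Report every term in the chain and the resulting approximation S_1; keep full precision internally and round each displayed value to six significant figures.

The integral term ∫_8^20 1/x^4 dx = 0.000609375.
Boundary: ½(f(8) + f(20)) = ½(0.000244141 + 6.25000e-06) = 0.000125195.
Integral + boundary = 0.000734570.
Correction k=1: B_{2}/2! · (f^{(1)}(20) − f^{(1)}(8)) = 1/12 · (-1.25000e-06 − (-0.000122070)) = 1.00684e-05.

S_1 ≈ 0.000744639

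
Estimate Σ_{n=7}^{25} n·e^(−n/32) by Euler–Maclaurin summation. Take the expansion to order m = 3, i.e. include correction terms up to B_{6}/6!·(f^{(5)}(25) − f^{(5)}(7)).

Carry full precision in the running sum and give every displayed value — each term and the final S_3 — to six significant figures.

S_3 ≈ 176.199

∫_7^25 x·e^(−x/32) dx evaluates to 167.708.
Boundary: ½(f(7) + f(25)) = ½(5.62466 + 11.4458) = 8.53525.
Running total after boundary: 176.243.
k=1: B_{2}/(2)! × [f^{(1)}(25) − f^{(1)}(7)] = 1/12 × (0.100151 − 0.627752) = -0.0439667.
Partial sum through k=1: 176.199.
k=2: B_{4}/(4)! × [f^{(3)}(25) − f^{(3)}(7)] = −1/720 × (0.000992010 − 0.00218242) = 1.65335e-06.
Partial sum through k=2: 176.199.
k=3: B_{6}/(6)! × [f^{(5)}(25) − f^{(5)}(7)] = 1/30240 × (1.84201e-06 − 3.66387e-06) = -6.02467e-11.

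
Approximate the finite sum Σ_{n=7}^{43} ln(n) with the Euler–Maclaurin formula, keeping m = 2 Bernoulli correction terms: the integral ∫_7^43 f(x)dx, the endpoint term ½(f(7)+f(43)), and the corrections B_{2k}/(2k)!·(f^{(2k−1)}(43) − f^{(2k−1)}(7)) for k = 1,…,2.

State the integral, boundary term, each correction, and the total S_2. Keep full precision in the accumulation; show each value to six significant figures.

The integral term ∫_7^43 ln(x) dx = 112.110.
½[f(7) + f(43)] = ½[1.94591 + 3.76120] = 2.85356.
So far: 114.964.
Order-1 term: 1/12 · (0.0232558 − 0.142857) = -0.00996678.
Running total after k=1: 114.954.
Order-2 term: −1/720 · (2.51550e-05 − 0.00583090) = 8.06354e-06.

S_2 ≈ 114.954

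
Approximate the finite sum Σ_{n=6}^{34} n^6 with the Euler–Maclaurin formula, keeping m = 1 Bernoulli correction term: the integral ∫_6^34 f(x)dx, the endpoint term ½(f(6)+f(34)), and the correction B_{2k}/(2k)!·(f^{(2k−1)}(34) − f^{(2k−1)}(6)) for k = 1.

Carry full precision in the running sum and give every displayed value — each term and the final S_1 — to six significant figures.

∫_6^34 x^6 dx evaluates to 7.50330e+09.
Boundary: ½(f(6) + f(34)) = ½(46656.0 + 1.54480e+09) = 7.72426e+08.
So far: 8.27572e+09.
Correction k=1: B_{2}/2! · (f^{(1)}(34) − f^{(1)}(6)) = 1/12 · (2.72613e+08 − 46656.0) = 2.27138e+07.

S_1 ≈ 8.29844e+09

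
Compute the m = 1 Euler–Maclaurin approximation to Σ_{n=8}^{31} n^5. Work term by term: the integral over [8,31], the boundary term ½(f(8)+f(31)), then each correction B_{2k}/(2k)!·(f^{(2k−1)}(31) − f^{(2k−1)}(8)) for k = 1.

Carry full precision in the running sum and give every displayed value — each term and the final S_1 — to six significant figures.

Integral: ∫_8^31 x^5 dx = 1.47874e+08.
½[f(8) + f(31)] = ½[32768.0 + 2.86292e+07] = 1.43310e+07.
Running total after boundary: 1.62205e+08.
k=1: B_{2}/(2)! × [f^{(1)}(31) − f^{(1)}(8)] = 1/12 × (4.61760e+06 − 20480.0) = 383094.

S_1 ≈ 1.62588e+08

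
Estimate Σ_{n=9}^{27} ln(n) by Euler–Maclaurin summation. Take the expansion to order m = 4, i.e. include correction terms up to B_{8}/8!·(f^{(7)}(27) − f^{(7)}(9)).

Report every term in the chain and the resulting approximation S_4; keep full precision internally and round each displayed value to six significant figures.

Integral: ∫_9^27 ln(x) dx = 51.2126.
Endpoint term: (f(9) + f(27))/2 = (2.19722 + 3.29584)/2 = 2.74653.
Integral + boundary = 53.9591.
Order-1 term: 1/12 · (0.0370370 − 0.111111) = -0.00617284.
Partial sum through k=1: 53.9529.
Order-2 term: −1/720 · (0.000101611 − 0.00274348) = 3.66927e-06.
Partial sum through k=2: 53.9529.
Order-3 term: 1/30240 · (1.67260e-06 − 0.000406442) = -1.33852e-08.
Partial sum through k=3: 53.9529.
Order-4 term: −1/1209600 · (6.88313e-08 − 0.000150534) = 1.24393e-10.

S_4 ≈ 53.9529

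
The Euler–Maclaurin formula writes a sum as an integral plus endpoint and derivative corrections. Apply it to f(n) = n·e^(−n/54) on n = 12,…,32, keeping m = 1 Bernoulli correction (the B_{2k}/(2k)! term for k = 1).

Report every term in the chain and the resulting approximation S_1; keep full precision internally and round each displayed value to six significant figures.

S_1 ≈ 299.815

Integral: ∫_12^32 x·e^(−x/54) dx = 286.198.
Boundary: ½(f(12) + f(32)) = ½(9.60885 + 17.6925) = 13.6507.
Running total after boundary: 299.848.
Order-1 term: 1/12 · (0.225252 − 0.622796) = -0.0331286.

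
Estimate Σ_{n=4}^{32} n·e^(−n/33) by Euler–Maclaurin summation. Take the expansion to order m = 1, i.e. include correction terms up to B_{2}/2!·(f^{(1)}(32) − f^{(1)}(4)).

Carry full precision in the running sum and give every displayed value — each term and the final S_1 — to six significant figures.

S_1 ≈ 276.013

∫_4^32 x·e^(−x/33) dx evaluates to 268.238.
Endpoint term: (f(4) + f(32))/2 = (3.54338 + 12.1343)/2 = 7.83886.
Running total after boundary: 276.077.
k=1: B_{2}/(2)! × [f^{(1)}(32) − f^{(1)}(4)] = 1/12 × (0.0114908 − 0.778471) = -0.0639150.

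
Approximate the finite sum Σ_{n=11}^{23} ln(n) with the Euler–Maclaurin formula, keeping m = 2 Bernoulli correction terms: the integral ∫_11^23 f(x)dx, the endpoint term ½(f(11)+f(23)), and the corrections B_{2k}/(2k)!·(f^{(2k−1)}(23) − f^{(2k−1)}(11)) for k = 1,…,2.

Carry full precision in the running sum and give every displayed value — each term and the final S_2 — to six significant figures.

∫_11^23 ln(x) dx evaluates to 33.7395.
Endpoint term: (f(11) + f(23))/2 = (2.39790 + 3.13549)/2 = 2.76669.
Integral + boundary = 36.5062.
Correction k=1: B_{2}/2! · (f^{(1)}(23) − f^{(1)}(11)) = 1/12 · (0.0434783 − 0.0909091) = -0.00395257.
Running total after k=1: 36.5023.
Correction k=2: B_{4}/4! · (f^{(3)}(23) − f^{(3)}(11)) = −1/720 · (0.000164379 − 0.00150263) = 1.85868e-06.

S_2 ≈ 36.5023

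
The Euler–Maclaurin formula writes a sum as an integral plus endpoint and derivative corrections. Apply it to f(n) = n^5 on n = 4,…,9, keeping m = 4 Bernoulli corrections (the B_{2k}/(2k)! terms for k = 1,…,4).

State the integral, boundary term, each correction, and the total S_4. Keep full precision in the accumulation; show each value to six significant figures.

S_4 ≈ 120549

Integral: ∫_4^9 x^5 dx = 87890.8.
½[f(4) + f(9)] = ½[1024.00 + 59049.0] = 30036.5.
Running total after boundary: 117927.
k=1: B_{2}/(2)! × [f^{(1)}(9) − f^{(1)}(4)] = 1/12 × (32805.0 − 1280.00) = 2627.08.
Partial sum through k=1: 120554.
k=2: B_{4}/(4)! × [f^{(3)}(9) − f^{(3)}(4)] = −1/720 × (4860.00 − 960.000) = -5.41667.
Partial sum through k=2: 120549.
k=3: B_{6}/(6)! × [f^{(5)}(9) − f^{(5)}(4)] = 1/30240 × (120.000 − 120.000) = 0.00000.
Partial sum through k=3: 120549.
k=4: B_{8}/(8)! × [f^{(7)}(9) − f^{(7)}(4)] = −1/1209600 × (0.00000 − 0.00000) = 0.00000.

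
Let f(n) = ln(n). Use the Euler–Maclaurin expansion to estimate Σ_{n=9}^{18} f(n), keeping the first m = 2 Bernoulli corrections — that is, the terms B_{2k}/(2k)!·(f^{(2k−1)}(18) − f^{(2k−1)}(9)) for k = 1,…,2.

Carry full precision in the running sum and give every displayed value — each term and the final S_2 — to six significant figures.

∫_9^18 ln(x) dx evaluates to 23.2517.
Boundary: ½(f(9) + f(18)) = ½(2.19722 + 2.89037) = 2.54380.
So far: 25.7955.
Correction k=1: B_{2}/2! · (f^{(1)}(18) − f^{(1)}(9)) = 1/12 · (0.0555556 − 0.111111) = -0.00462963.
Running total after k=1: 25.7908.
Correction k=2: B_{4}/4! · (f^{(3)}(18) − f^{(3)}(9)) = −1/720 · (0.000342936 − 0.00274348) = 3.33410e-06.

S_2 ≈ 25.7908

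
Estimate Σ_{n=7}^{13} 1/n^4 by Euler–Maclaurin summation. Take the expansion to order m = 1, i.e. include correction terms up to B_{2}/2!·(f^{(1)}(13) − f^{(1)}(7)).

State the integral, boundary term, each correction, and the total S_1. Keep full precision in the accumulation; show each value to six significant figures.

Integral: ∫_7^13 1/x^4 dx = 0.000820095.
½[f(7) + f(13)] = ½[0.000416493 + 3.50128e-05] = 0.000225753.
So far: 0.00104585.
Correction k=1: B_{2}/2! · (f^{(1)}(13) − f^{(1)}(7)) = 1/12 · (-1.07732e-05 − (-0.000237996)) = 1.89352e-05.

S_1 ≈ 0.00106478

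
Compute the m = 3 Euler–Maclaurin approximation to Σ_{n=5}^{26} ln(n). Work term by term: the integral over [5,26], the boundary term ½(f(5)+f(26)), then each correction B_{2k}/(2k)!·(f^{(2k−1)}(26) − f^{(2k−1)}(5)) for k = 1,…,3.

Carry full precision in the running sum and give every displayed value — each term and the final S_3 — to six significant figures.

S_3 ≈ 58.0836

∫_5^26 ln(x) dx evaluates to 55.6633.
Endpoint term: (f(5) + f(26))/2 = (1.60944 + 3.25810)/2 = 2.43377.
Integral + boundary = 58.0971.
Correction k=1: B_{2}/2! · (f^{(1)}(26) − f^{(1)}(5)) = 1/12 · (0.0384615 − 0.200000) = -0.0134615.
Running total after k=1: 58.0836.
Correction k=2: B_{4}/4! · (f^{(3)}(26) − f^{(3)}(5)) = −1/720 · (0.000113792 − 0.0160000) = 2.20642e-05.
Running total after k=2: 58.0836.
Correction k=3: B_{6}/6! · (f^{(5)}(26) − f^{(5)}(5)) = 1/30240 · (2.01997e-06 − 0.00768000) = -2.53901e-07.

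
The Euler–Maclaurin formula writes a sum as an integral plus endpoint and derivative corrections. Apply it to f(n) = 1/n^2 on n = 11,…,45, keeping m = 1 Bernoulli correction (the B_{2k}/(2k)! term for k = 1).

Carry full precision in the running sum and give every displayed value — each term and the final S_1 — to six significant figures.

Integral: ∫_11^45 1/x^2 dx = 0.0686869.
Boundary: ½(f(11) + f(45)) = ½(0.00826446 + 0.000493827) = 0.00437914.
Integral + boundary = 0.0730660.
Order-1 term: 1/12 · (-2.19479e-05 − (-0.00150263)) = 0.000123390.

S_1 ≈ 0.0731894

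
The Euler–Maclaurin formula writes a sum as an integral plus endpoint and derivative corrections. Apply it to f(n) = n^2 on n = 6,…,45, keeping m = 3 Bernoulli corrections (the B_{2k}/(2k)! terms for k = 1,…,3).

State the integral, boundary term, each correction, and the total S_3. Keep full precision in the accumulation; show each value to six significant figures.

The integral term ∫_6^45 x^2 dx = 30303.0.
Endpoint term: (f(6) + f(45))/2 = (36.0000 + 2025.00)/2 = 1030.50.
So far: 31333.5.
k=1: B_{2}/(2)! × [f^{(1)}(45) − f^{(1)}(6)] = 1/12 × (90.0000 − 12.0000) = 6.50000.
Partial sum through k=1: 31340.0.
k=2: B_{4}/(4)! × [f^{(3)}(45) − f^{(3)}(6)] = −1/720 × (0.00000 − 0.00000) = 0.00000.
Partial sum through k=2: 31340.0.
k=3: B_{6}/(6)! × [f^{(5)}(45) − f^{(5)}(6)] = 1/30240 × (0.00000 − 0.00000) = 0.00000.

S_3 ≈ 31340.0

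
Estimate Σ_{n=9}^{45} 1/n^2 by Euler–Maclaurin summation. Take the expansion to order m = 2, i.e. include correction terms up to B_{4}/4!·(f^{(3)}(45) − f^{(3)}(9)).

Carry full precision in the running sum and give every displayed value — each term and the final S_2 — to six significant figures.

S_2 ≈ 0.0955349

Integral: ∫_9^45 1/x^2 dx = 0.0888889.
½[f(9) + f(45)] = ½[0.0123457 + 0.000493827] = 0.00641975.
So far: 0.0953086.
Order-1 term: 1/12 · (-2.19479e-05 − (-0.00274348)) = 0.000226795.
Running total after k=1: 0.0955354.
Order-2 term: −1/720 · (-1.30061e-07 − (-0.000406442)) = -5.64322e-07.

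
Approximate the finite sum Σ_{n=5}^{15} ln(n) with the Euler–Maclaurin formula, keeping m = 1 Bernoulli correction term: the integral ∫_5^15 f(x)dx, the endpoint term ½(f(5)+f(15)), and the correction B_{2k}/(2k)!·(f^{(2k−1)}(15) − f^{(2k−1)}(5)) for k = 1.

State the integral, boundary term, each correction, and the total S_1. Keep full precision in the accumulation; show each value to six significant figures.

S_1 ≈ 24.7212

The integral term ∫_5^15 ln(x) dx = 22.5736.
Endpoint term: (f(5) + f(15))/2 = (1.60944 + 2.70805)/2 = 2.15874.
Integral + boundary = 24.7323.
Correction k=1: B_{2}/2! · (f^{(1)}(15) − f^{(1)}(5)) = 1/12 · (0.0666667 − 0.200000) = -0.0111111.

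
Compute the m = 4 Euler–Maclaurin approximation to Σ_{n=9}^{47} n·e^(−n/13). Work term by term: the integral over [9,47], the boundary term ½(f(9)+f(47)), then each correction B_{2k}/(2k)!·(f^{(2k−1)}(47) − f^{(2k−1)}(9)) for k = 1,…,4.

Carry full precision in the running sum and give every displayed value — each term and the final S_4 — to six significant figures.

∫_9^47 x·e^(−x/13) dx evaluates to 122.133.
Boundary: ½(f(9) + f(47)) = ½(4.50378 + 1.26461) = 2.88419.
Integral + boundary = 125.017.
Correction k=1: B_{2}/2! · (f^{(1)}(47) − f^{(1)}(9)) = 1/12 · (-0.0703710 − 0.153975) = -0.0186955.
After k=1: 124.998.
Correction k=2: B_{4}/4! · (f^{(3)}(47) − f^{(3)}(9)) = −1/720 · (-9.79757e-05 − 0.00683323) = 9.62667e-06.
After k=2: 124.998.
Correction k=3: B_{6}/6! · (f^{(5)}(47) − f^{(5)}(9)) = 1/30240 · (1.30441e-06 − 7.54755e-05) = -2.45275e-09.
After k=3: 124.998.
Correction k=4: B_{8}/8! · (f^{(7)}(47) − f^{(7)}(9)) = −1/1209600 · (1.88672e-08 − 6.53951e-07) = 5.25036e-13.

S_4 ≈ 124.998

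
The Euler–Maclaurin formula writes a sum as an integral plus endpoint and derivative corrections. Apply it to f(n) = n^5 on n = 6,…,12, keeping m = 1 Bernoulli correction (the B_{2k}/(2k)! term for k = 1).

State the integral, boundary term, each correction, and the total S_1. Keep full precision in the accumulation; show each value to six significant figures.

The integral term ∫_6^12 x^5 dx = 489888.
Endpoint term: (f(6) + f(12))/2 = (7776.00 + 248832)/2 = 128304.
Integral + boundary = 618192.
Order-1 term: 1/12 · (103680 − 6480.00) = 8100.00.

S_1 ≈ 626292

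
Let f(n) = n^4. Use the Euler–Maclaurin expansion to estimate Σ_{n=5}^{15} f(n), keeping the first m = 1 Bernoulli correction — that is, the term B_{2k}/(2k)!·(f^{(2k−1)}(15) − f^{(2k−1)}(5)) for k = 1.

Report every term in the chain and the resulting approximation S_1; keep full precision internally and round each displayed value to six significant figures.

The integral term ∫_5^15 x^4 dx = 151250.
½[f(5) + f(15)] = ½[625.000 + 50625.0] = 25625.0.
So far: 176875.
k=1: B_{2}/(2)! × [f^{(1)}(15) − f^{(1)}(5)] = 1/12 × (13500.0 − 500.000) = 1083.33.

S_1 ≈ 177958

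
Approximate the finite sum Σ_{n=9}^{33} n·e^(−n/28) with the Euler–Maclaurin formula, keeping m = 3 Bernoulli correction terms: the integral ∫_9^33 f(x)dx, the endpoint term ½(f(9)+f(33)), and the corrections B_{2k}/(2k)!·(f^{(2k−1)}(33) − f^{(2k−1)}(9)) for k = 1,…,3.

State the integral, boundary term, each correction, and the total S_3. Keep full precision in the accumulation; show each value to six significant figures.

S_3 ≈ 233.929

Integral: ∫_9^33 x·e^(−x/28) dx = 225.634.
Endpoint term: (f(9) + f(33))/2 = (6.52601 + 10.1547)/2 = 8.34035.
Running total after boundary: 233.974.
Order-1 term: 1/12 · (-0.0549496 − 0.492041) = -0.0455825.
Running total after k=1: 233.929.
Order-2 term: −1/720 · (0.000714906 − 0.00247738) = 2.44788e-06.
Running total after k=2: 233.929.
Order-3 term: 1/30240 · (1.91314e-06 − 5.51933e-06) = -1.19252e-10.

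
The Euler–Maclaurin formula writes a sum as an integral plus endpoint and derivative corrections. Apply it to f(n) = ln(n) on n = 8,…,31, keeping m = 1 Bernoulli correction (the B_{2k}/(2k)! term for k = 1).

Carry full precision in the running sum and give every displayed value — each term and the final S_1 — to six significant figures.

S_1 ≈ 69.5671

Integral: ∫_8^31 ln(x) dx = 66.8181.
Boundary: ½(f(8) + f(31)) = ½(2.07944 + 3.43399) = 2.75671.
So far: 69.5748.
Order-1 term: 1/12 · (0.0322581 − 0.125000) = -0.00772849.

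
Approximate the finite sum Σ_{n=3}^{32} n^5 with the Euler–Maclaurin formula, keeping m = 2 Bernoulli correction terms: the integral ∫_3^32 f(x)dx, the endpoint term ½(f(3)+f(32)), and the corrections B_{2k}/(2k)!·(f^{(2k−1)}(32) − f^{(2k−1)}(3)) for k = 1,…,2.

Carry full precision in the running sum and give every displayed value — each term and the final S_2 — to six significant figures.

The integral term ∫_3^32 x^5 dx = 1.78957e+08.
Boundary: ½(f(3) + f(32)) = ½(243.000 + 3.35544e+07) = 1.67773e+07.
Integral + boundary = 1.95734e+08.
k=1: B_{2}/(2)! × [f^{(1)}(32) − f^{(1)}(3)] = 1/12 × (5.24288e+06 − 405.000) = 436873.
Partial sum through k=1: 1.96171e+08.
k=2: B_{4}/(4)! × [f^{(3)}(32) − f^{(3)}(3)] = −1/720 × (61440.0 − 540.000) = -84.5833.

S_2 ≈ 1.96171e+08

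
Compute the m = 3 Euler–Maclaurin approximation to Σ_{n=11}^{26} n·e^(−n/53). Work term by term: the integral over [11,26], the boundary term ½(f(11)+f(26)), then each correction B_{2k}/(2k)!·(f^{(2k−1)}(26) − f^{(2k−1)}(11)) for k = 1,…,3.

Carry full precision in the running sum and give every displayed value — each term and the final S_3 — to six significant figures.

The integral term ∫_11^26 x·e^(−x/53) dx = 192.639.
Boundary: ½(f(11) + f(26)) = ½(8.93832 + 15.9193) = 12.4288.
Running total after boundary: 205.068.
Correction k=1: B_{2}/2! · (f^{(1)}(26) − f^{(1)}(11)) = 1/12 · (0.311916 − 0.643927) = -0.0276676.
Running total after k=1: 205.040.
Correction k=2: B_{4}/4! · (f^{(3)}(26) − f^{(3)}(11)) = −1/720 · (0.000546983 − 0.000807788) = 3.62229e-07.
Running total after k=2: 205.040.
Correction k=3: B_{6}/6! · (f^{(5)}(26) − f^{(5)}(11)) = 1/30240 · (3.49920e-07 − 4.93535e-07) = -4.74918e-12.

S_3 ≈ 205.040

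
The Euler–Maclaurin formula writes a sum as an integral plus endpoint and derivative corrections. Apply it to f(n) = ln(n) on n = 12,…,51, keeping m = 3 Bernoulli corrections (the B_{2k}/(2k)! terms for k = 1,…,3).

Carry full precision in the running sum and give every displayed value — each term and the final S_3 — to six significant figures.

The integral term ∫_12^51 ln(x) dx = 131.704.
Boundary: ½(f(12) + f(51)) = ½(2.48491 + 3.93183) = 3.20837.
Running total after boundary: 134.913.
Correction k=1: B_{2}/2! · (f^{(1)}(51) − f^{(1)}(12)) = 1/12 · (0.0196078 − 0.0833333) = -0.00531046.
Running total after k=1: 134.907.
Correction k=2: B_{4}/4! · (f^{(3)}(51) − f^{(3)}(12)) = −1/720 · (1.50772e-05 − 0.00115741) = 1.58657e-06.
Running total after k=2: 134.907.
Correction k=3: B_{6}/6! · (f^{(5)}(51) − f^{(5)}(12)) = 1/30240 · (6.95601e-08 − 9.64506e-05) = -3.18720e-09.

S_3 ≈ 134.907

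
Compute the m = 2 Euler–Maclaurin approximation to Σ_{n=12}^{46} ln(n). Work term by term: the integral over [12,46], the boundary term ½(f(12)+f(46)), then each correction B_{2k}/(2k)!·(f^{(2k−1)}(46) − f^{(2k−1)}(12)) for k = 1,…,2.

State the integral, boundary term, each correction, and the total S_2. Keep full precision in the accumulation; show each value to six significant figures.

∫_12^46 ln(x) dx evaluates to 112.299.
Endpoint term: (f(12) + f(46))/2 = (2.48491 + 3.82864)/2 = 3.15677.
Running total after boundary: 115.455.
Correction k=1: B_{2}/2! · (f^{(1)}(46) − f^{(1)}(12)) = 1/12 · (0.0217391 − 0.0833333) = -0.00513285.
Running total after k=1: 115.450.
Correction k=2: B_{4}/4! · (f^{(3)}(46) − f^{(3)}(12)) = −1/720 · (2.05474e-05 − 0.00115741) = 1.57897e-06.

S_2 ≈ 115.450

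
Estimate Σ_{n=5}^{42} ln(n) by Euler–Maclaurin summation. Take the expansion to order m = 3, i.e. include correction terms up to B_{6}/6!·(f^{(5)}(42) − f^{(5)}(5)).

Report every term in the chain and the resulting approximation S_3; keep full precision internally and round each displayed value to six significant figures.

S_3 ≈ 114.594

∫_5^42 ln(x) dx evaluates to 111.935.
Boundary: ½(f(5) + f(42)) = ½(1.60944 + 3.73767) = 2.67355.
Integral + boundary = 114.608.
Correction k=1: B_{2}/2! · (f^{(1)}(42) − f^{(1)}(5)) = 1/12 · (0.0238095 − 0.200000) = -0.0146825.
After k=1: 114.594.
Correction k=2: B_{4}/4! · (f^{(3)}(42) − f^{(3)}(5)) = −1/720 · (2.69949e-05 − 0.0160000) = 2.21847e-05.
After k=2: 114.594.
Correction k=3: B_{6}/6! · (f^{(5)}(42) − f^{(5)}(5)) = 1/30240 · (1.83639e-07 − 0.00768000) = -2.53962e-07.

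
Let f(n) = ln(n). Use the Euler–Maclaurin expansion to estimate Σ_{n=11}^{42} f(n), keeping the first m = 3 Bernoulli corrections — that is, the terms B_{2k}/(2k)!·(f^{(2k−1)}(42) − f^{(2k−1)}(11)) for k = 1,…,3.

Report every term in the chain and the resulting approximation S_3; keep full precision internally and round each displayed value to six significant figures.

S_3 ≈ 102.667

The integral term ∫_11^42 ln(x) dx = 99.6053.
Endpoint term: (f(11) + f(42))/2 = (2.39790 + 3.73767)/2 = 3.06778.
So far: 102.673.
k=1: B_{2}/(2)! × [f^{(1)}(42) − f^{(1)}(11)] = 1/12 × (0.0238095 − 0.0909091) = -0.00559163.
Partial sum through k=1: 102.667.
k=2: B_{4}/(4)! × [f^{(3)}(42) − f^{(3)}(11)] = −1/720 × (2.69949e-05 − 0.00150263) = 2.04949e-06.
Partial sum through k=2: 102.667.
k=3: B_{6}/(6)! × [f^{(5)}(42) − f^{(5)}(11)] = 1/30240 × (1.83639e-07 − 0.000149021) = -4.92187e-09.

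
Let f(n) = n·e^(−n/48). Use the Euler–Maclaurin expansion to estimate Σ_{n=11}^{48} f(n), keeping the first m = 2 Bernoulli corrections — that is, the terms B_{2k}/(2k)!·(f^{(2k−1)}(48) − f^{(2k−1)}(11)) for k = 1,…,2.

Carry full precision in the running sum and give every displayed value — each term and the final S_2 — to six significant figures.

S_2 ≈ 569.958

∫_11^48 x·e^(−x/48) dx evaluates to 556.807.
Endpoint term: (f(11) + f(48))/2 = (8.74716 + 17.6582)/2 = 13.2027.
So far: 570.009.
Correction k=1: B_{2}/2! · (f^{(1)}(48) − f^{(1)}(11)) = 1/12 · (0.00000 − 0.612964) = -0.0510803.
After k=1: 569.958.
Correction k=2: B_{4}/4! · (f^{(3)}(48) − f^{(3)}(11)) = −1/720 · (0.000319340 − 0.000956318) = 8.84691e-07.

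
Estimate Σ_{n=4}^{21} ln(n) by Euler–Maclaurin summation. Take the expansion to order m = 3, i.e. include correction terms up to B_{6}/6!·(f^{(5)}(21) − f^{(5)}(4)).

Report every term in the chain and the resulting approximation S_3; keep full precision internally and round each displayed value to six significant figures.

S_3 ≈ 43.5884

The integral term ∫_4^21 ln(x) dx = 41.3898.
Boundary: ½(f(4) + f(21)) = ½(1.38629 + 3.04452) = 2.21541.
So far: 43.6052.
Order-1 term: 1/12 · (0.0476190 − 0.250000) = -0.0168651.
Partial sum through k=1: 43.5883.
Order-2 term: −1/720 · (0.000215959 − 0.0312500) = 4.31028e-05.
Partial sum through k=2: 43.5884.
Order-3 term: 1/30240 · (5.87645e-06 − 0.0234375) = -7.74855e-07.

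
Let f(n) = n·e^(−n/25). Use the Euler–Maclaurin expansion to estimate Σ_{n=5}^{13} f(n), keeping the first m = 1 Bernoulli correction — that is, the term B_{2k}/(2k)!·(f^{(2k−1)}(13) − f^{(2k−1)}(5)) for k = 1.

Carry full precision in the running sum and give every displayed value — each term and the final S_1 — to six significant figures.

The integral term ∫_5^13 x·e^(−x/25) dx = 49.2535.
½[f(5) + f(13)] = ½[4.09365 + 7.72877] = 5.91121.
So far: 55.1648.
k=1: B_{2}/(2)! × [f^{(1)}(13) − f^{(1)}(5)] = 1/12 × (0.285370 − 0.654985) = -0.0308012.

S_1 ≈ 55.1340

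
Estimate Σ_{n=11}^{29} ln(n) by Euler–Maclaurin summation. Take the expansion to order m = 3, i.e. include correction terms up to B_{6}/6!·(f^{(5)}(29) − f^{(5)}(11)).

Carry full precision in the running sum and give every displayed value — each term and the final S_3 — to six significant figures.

∫_11^29 ln(x) dx evaluates to 53.2747.
½[f(11) + f(29)] = ½[2.39790 + 3.36730] = 2.88260.
So far: 56.1573.
Correction k=1: B_{2}/2! · (f^{(1)}(29) − f^{(1)}(11)) = 1/12 · (0.0344828 − 0.0909091) = -0.00470219.
Partial sum through k=1: 56.1526.
Correction k=2: B_{4}/4! · (f^{(3)}(29) − f^{(3)}(11)) = −1/720 · (8.20042e-05 − 0.00150263) = 1.97309e-06.
Partial sum through k=2: 56.1526.
Correction k=3: B_{6}/6! · (f^{(5)}(29) − f^{(5)}(11)) = 1/30240 · (1.17010e-06 − 0.000149021) = -4.88925e-09.

S_3 ≈ 56.1526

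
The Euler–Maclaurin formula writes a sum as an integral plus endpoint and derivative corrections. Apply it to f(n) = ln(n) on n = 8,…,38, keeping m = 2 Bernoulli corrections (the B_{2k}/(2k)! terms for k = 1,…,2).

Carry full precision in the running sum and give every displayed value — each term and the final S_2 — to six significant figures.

S_2 ≈ 94.4430

∫_8^38 ln(x) dx evaluates to 91.5927.
Boundary: ½(f(8) + f(38)) = ½(2.07944 + 3.63759) = 2.85851.
So far: 94.4513.
Correction k=1: B_{2}/2! · (f^{(1)}(38) − f^{(1)}(8)) = 1/12 · (0.0263158 − 0.125000) = -0.00822368.
After k=1: 94.4430.
Correction k=2: B_{4}/4! · (f^{(3)}(38) − f^{(3)}(8)) = −1/720 · (3.64485e-05 − 0.00390625) = 5.37472e-06.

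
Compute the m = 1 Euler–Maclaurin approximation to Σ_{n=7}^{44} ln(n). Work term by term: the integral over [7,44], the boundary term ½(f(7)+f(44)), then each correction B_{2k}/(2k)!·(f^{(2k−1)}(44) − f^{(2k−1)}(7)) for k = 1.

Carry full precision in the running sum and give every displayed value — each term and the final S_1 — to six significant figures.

S_1 ≈ 118.738

Integral: ∫_7^44 ln(x) dx = 115.883.
Endpoint term: (f(7) + f(44))/2 = (1.94591 + 3.78419)/2 = 2.86505.
So far: 118.748.
Correction k=1: B_{2}/2! · (f^{(1)}(44) − f^{(1)}(7)) = 1/12 · (0.0227273 − 0.142857) = -0.0100108.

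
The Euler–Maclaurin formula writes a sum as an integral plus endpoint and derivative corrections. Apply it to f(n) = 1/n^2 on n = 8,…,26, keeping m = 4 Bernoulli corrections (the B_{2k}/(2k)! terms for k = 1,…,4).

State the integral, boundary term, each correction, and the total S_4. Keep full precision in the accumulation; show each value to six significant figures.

S_4 ≈ 0.0954056

The integral term ∫_8^26 1/x^2 dx = 0.0865385.
½[f(8) + f(26)] = ½[0.0156250 + 0.00147929] = 0.00855214.
So far: 0.0950906.
Correction k=1: B_{2}/2! · (f^{(1)}(26) − f^{(1)}(8)) = 1/12 · (-0.000113792 − (-0.00390625)) = 0.000316038.
Partial sum through k=1: 0.0954066.
Correction k=2: B_{4}/4! · (f^{(3)}(26) − f^{(3)}(8)) = −1/720 · (-2.01997e-06 − (-0.000732422)) = -1.01445e-06.
Partial sum through k=2: 0.0954056.
Correction k=3: B_{6}/6! · (f^{(5)}(26) − f^{(5)}(8)) = 1/30240 · (-8.96436e-08 − (-0.000343323)) = 1.13503e-08.
Partial sum through k=3: 0.0954056.
Correction k=4: B_{8}/8! · (f^{(7)}(26) − f^{(7)}(8)) = −1/1209600 · (-7.42609e-09 − (-0.000300407)) = -2.48347e-10.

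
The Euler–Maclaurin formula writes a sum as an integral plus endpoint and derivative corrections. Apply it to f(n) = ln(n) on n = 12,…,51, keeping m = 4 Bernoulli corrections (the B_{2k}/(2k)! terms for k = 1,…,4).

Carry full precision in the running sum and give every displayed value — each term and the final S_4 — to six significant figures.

S_4 ≈ 134.907

The integral term ∫_12^51 ln(x) dx = 131.704.
Endpoint term: (f(12) + f(51))/2 = (2.48491 + 3.93183)/2 = 3.20837.
Integral + boundary = 134.913.
Correction k=1: B_{2}/2! · (f^{(1)}(51) − f^{(1)}(12)) = 1/12 · (0.0196078 − 0.0833333) = -0.00531046.
Partial sum through k=1: 134.907.
Correction k=2: B_{4}/4! · (f^{(3)}(51) − f^{(3)}(12)) = −1/720 · (1.50772e-05 − 0.00115741) = 1.58657e-06.
Partial sum through k=2: 134.907.
Correction k=3: B_{6}/6! · (f^{(5)}(51) − f^{(5)}(12)) = 1/30240 · (6.95601e-08 − 9.64506e-05) = -3.18720e-09.
Partial sum through k=3: 134.907.
Correction k=4: B_{8}/8! · (f^{(7)}(51) − f^{(7)}(12)) = −1/1209600 · (8.02308e-10 − 2.00939e-05) = 1.66113e-11.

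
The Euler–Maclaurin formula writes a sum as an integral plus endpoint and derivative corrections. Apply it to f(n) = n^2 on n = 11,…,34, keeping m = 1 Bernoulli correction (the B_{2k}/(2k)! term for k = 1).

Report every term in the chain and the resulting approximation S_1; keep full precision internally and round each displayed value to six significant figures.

The integral term ∫_11^34 x^2 dx = 12657.7.
Endpoint term: (f(11) + f(34))/2 = (121.000 + 1156.00)/2 = 638.500.
Integral + boundary = 13296.2.
Correction k=1: B_{2}/2! · (f^{(1)}(34) − f^{(1)}(11)) = 1/12 · (68.0000 − 22.0000) = 3.83333.

S_1 ≈ 13300.0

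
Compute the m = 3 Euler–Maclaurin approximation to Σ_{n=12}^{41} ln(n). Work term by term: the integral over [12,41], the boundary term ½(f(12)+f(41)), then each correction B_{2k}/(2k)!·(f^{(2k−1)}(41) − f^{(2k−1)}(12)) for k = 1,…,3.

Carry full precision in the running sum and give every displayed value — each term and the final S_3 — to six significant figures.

S_3 ≈ 96.5319

∫_12^41 ln(x) dx evaluates to 93.4376.
Endpoint term: (f(12) + f(41))/2 = (2.48491 + 3.71357)/2 = 3.09924.
Integral + boundary = 96.5368.
Correction k=1: B_{2}/2! · (f^{(1)}(41) − f^{(1)}(12)) = 1/12 · (0.0243902 − 0.0833333) = -0.00491192.
Partial sum through k=1: 96.5319.
Correction k=2: B_{4}/4! · (f^{(3)}(41) − f^{(3)}(12)) = −1/720 · (2.90187e-05 − 0.00115741) = 1.56721e-06.
Partial sum through k=2: 96.5319.
Correction k=3: B_{6}/6! · (f^{(5)}(41) − f^{(5)}(12)) = 1/30240 · (2.07153e-07 − 9.64506e-05) = -3.18265e-09.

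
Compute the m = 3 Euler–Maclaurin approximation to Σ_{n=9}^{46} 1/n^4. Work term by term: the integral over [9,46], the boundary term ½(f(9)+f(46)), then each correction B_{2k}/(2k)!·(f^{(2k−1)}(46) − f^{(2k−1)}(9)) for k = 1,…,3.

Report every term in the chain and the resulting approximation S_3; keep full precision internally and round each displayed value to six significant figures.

S_3 ≈ 0.000535752

The integral term ∫_9^46 1/x^4 dx = 0.000453823.
½[f(9) + f(46)] = ½[0.000152416 + 2.23341e-07] = 7.63196e-05.
So far: 0.000530142.
Order-1 term: 1/12 · (-1.94210e-08 − (-6.77404e-05)) = 5.64341e-06.
Running total after k=1: 0.000535786.
Order-2 term: −1/720 · (-2.75345e-10 − (-2.50890e-05)) = -3.48455e-08.
Running total after k=2: 0.000535751.
Order-3 term: 1/30240 · (-7.28700e-12 − (-1.73455e-05)) = 5.73594e-10.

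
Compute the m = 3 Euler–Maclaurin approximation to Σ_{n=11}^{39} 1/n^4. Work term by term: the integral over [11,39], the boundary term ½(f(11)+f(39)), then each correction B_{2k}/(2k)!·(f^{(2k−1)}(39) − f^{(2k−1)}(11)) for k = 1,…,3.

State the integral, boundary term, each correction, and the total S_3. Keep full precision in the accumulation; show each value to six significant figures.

S_3 ≈ 0.000281243

∫_11^39 1/x^4 dx evaluates to 0.000244819.
½[f(11) + f(39)] = ½[6.83013e-05 + 4.32257e-07] = 3.43668e-05.
Running total after boundary: 0.000279186.
k=1: B_{2}/(2)! × [f^{(1)}(39) − f^{(1)}(11)] = 1/12 × (-4.43340e-08 − (-2.48369e-05)) = 2.06604e-06.
Partial sum through k=1: 0.000281252.
k=2: B_{4}/(4)! × [f^{(3)}(39) − f^{(3)}(11)] = −1/720 × (-8.74438e-10 − (-6.15790e-06)) = -8.55142e-09.
Partial sum through k=2: 0.000281243.
k=3: B_{6}/(6)! × [f^{(5)}(39) − f^{(5)}(11)] = 1/30240 × (-3.21950e-11 − (-2.84994e-06)) = 9.42429e-11.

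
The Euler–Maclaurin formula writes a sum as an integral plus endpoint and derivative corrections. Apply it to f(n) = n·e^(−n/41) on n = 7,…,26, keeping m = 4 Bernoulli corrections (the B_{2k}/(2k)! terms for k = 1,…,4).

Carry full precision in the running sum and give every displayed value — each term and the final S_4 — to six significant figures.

Integral: ∫_7^26 x·e^(−x/41) dx = 202.142.
½[f(7) + f(26)] = ½[5.90133 + 13.7901] = 9.84571.
Integral + boundary = 211.988.
Correction k=1: B_{2}/2! · (f^{(1)}(26) − f^{(1)}(7)) = 1/12 · (0.194044 − 0.699113) = -0.0420890.
After k=1: 211.946.
Correction k=2: B_{4}/4! · (f^{(3)}(26) − f^{(3)}(7)) = −1/720 · (0.000746473 − 0.00141892) = 9.33958e-07.
After k=2: 211.946.
Correction k=3: B_{6}/6! · (f^{(5)}(26) − f^{(5)}(7)) = 1/30240 · (8.19459e-07 − 1.44078e-06) = -2.05464e-11.
After k=3: 211.946.
Correction k=4: B_{8}/8! · (f^{(7)}(26) − f^{(7)}(7)) = −1/1209600 · (7.10800e-10 − 1.21206e-09) = 4.14400e-16.

S_4 ≈ 211.946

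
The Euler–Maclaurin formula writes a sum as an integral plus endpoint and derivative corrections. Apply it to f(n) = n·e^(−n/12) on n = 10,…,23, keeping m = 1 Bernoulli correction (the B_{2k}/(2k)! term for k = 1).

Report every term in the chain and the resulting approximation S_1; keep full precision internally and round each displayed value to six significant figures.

S_1 ≈ 56.8007

∫_10^23 x·e^(−x/12) dx evaluates to 52.9534.
Boundary: ½(f(10) + f(23)) = ½(4.34598 + 3.38322) = 3.86460.
So far: 56.8180.
k=1: B_{2}/(2)! × [f^{(1)}(23) − f^{(1)}(10)] = 1/12 × (-0.134838 − 0.0724330) = -0.0172726.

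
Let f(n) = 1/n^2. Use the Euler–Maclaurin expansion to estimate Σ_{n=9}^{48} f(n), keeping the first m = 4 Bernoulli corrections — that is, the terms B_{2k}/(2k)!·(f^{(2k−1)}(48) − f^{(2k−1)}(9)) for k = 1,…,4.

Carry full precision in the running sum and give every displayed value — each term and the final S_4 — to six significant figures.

S_4 ≈ 0.0968942

∫_9^48 1/x^2 dx evaluates to 0.0902778.
½[f(9) + f(48)] = ½[0.0123457 + 0.000434028] = 0.00638985.
Integral + boundary = 0.0966676.
k=1: B_{2}/(2)! × [f^{(1)}(48) − f^{(1)}(9)] = 1/12 × (-1.80845e-05 − (-0.00274348)) = 0.000227117.
Running total after k=1: 0.0968947.
k=2: B_{4}/(4)! × [f^{(3)}(48) − f^{(3)}(9)] = −1/720 × (-9.41901e-08 − (-0.000406442)) = -5.64372e-07.
Running total after k=2: 0.0968942.
k=3: B_{6}/(6)! × [f^{(5)}(48) − f^{(5)}(9)] = 1/30240 × (-1.22643e-09 − (-0.000150534)) = 4.97794e-09.
Running total after k=3: 0.0968942.
k=4: B_{8}/(8)! × [f^{(7)}(48) − f^{(7)}(9)] = −1/1209600 × (-2.98091e-11 − (-0.000104073)) = -8.60391e-11.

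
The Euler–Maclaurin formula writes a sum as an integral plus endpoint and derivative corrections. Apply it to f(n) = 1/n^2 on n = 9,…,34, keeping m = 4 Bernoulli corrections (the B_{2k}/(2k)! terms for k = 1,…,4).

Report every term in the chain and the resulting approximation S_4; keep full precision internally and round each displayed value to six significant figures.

∫_9^34 1/x^2 dx evaluates to 0.0816993.
½[f(9) + f(34)] = ½[0.0123457 + 0.000865052] = 0.00660537.
So far: 0.0883047.
Correction k=1: B_{2}/2! · (f^{(1)}(34) − f^{(1)}(9)) = 1/12 · (-5.08854e-05 − (-0.00274348)) = 0.000224383.
Partial sum through k=1: 0.0885291.
Correction k=2: B_{4}/4! · (f^{(3)}(34) − f^{(3)}(9)) = −1/720 · (-5.28222e-07 − (-0.000406442)) = -5.63769e-07.
Partial sum through k=2: 0.0885285.
Correction k=3: B_{6}/6! · (f^{(5)}(34) − f^{(5)}(9)) = 1/30240 · (-1.37082e-08 − (-0.000150534)) = 4.97753e-09.
Partial sum through k=3: 0.0885285.
Correction k=4: B_{8}/8! · (f^{(7)}(34) − f^{(7)}(9)) = −1/1209600 · (-6.64065e-10 − (-0.000104073)) = -8.60386e-11.

S_4 ≈ 0.0885285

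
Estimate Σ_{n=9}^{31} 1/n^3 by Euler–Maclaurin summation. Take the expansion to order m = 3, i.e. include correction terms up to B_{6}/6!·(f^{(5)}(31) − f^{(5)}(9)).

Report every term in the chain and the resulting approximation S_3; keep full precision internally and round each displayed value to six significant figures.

The integral term ∫_9^31 1/x^3 dx = 0.00565255.
Endpoint term: (f(9) + f(31))/2 = (0.00137174 + 3.35672e-05)/2 = 0.000702655.
Running total after boundary: 0.00635520.
k=1: B_{2}/(2)! × [f^{(1)}(31) − f^{(1)}(9)] = 1/12 × (-3.24844e-06 − (-0.000457247)) = 3.78332e-05.
Partial sum through k=1: 0.00639304.
k=2: B_{4}/(4)! × [f^{(3)}(31) − f^{(3)}(9)] = −1/720 × (-6.76054e-08 − (-0.000112901)) = -1.56712e-07.
Partial sum through k=2: 0.00639288.
k=3: B_{6}/(6)! × [f^{(5)}(31) − f^{(5)}(9)] = 1/30240 × (-2.95466e-09 − (-5.85410e-05)) = 1.93578e-09.

S_3 ≈ 0.00639288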